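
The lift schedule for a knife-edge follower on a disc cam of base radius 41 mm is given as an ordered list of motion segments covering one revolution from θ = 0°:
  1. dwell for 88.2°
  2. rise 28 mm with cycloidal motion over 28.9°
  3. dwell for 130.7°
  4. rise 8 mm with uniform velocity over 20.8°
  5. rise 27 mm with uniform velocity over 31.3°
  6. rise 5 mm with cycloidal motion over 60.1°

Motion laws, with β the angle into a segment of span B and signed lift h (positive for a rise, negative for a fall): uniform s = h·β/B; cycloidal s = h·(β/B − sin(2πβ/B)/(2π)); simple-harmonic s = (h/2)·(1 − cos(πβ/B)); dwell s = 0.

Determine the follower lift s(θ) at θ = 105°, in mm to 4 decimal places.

seg 1 [0°–88.2°] dwell: s stays 0.0000
seg 2 [88.2°–117.1°] cycloidal, h=28: θ=105° here. β=16.8, B=28.9. 28·(0.5813 − sin(2π·0.5813)/(2π)) = 18.4559 → s = 18.4559

18.4559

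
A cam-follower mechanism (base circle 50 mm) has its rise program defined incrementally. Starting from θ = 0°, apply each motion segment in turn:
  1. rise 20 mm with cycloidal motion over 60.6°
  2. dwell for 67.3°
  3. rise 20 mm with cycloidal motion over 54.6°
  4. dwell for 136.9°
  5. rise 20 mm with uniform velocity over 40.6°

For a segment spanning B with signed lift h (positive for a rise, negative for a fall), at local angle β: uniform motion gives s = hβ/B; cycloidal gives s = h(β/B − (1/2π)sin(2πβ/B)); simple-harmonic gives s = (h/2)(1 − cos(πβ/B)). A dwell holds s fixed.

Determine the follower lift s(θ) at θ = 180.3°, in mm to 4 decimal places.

seg 1 [0°–60.6°] cycloidal, h=20: full span → s += 20 → s = 20.0000
seg 2 [60.6°–127.9°] dwell: s stays 20.0000
seg 3 [127.9°–182.5°] cycloidal, h=20: θ=180.3° here. β=52.4, B=54.6. 20·(0.9597 − sin(2π·0.9597)/(2π)) = 19.9914 → s = 39.9914

39.9914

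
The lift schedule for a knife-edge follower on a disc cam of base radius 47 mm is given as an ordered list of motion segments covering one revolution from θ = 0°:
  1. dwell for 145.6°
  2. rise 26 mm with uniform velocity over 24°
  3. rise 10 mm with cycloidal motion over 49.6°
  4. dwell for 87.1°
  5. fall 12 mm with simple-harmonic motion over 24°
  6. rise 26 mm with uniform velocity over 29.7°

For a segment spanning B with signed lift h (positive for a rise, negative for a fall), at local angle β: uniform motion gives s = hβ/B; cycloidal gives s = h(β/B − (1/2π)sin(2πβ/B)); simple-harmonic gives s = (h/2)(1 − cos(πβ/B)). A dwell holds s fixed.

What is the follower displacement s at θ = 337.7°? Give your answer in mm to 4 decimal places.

seg 1 [0°–145.6°] dwell: s stays 0.0000
seg 2 [145.6°–169.6°] uniform, h=26: full span → s += 26 → s = 26.0000
seg 3 [169.6°–219.2°] cycloidal, h=10: full span → s += 10 → s = 36.0000
seg 4 [219.2°–306.3°] dwell: s stays 36.0000
seg 5 [306.3°–330.3°] simple-harmonic, h=-12: full span → s += -12 → s = 24.0000
seg 6 [330.3°–360°] uniform, h=26: θ=337.7° here. β=7.4, B=29.7. 26·7.4/29.7 = 6.4781 → s = 30.4781

30.4781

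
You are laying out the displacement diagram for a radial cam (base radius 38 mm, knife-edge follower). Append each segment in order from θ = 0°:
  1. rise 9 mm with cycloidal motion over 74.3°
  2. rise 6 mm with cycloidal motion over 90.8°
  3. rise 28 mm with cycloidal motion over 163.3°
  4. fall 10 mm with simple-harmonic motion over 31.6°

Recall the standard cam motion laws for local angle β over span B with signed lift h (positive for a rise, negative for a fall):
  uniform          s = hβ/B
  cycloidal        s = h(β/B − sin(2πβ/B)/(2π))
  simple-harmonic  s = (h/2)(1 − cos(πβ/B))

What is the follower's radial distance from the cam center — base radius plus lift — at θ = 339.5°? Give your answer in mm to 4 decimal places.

seg 1 [0°–74.3°] cycloidal, h=9: full span → s += 9 → s = 9.0000
seg 2 [74.3°–165.1°] cycloidal, h=6: full span → s += 6 → s = 15.0000
seg 3 [165.1°–328.4°] cycloidal, h=28: full span → s += 28 → s = 43.0000
seg 4 [328.4°–360°] simple-harmonic, h=-10: θ=339.5° here. β=11.1, B=31.6. -10/2·(1 − cos(π·0.3513)) = -2.7478 → s = 40.2522
radial distance = base radius + s = 38 + 40.2522 = 78.2522

78.2522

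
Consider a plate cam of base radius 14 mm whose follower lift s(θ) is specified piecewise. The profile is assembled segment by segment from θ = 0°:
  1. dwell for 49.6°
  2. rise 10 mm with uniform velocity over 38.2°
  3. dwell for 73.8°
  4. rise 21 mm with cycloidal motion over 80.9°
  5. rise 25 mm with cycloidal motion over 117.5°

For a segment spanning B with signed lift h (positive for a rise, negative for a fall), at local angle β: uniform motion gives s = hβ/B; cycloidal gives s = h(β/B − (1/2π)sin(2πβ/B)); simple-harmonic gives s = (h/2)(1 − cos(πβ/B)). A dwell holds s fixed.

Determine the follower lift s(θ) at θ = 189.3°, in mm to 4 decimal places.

seg 1 [0°–49.6°] dwell: s stays 0.0000
seg 2 [49.6°–87.8°] uniform, h=10: full span → s += 10 → s = 10.0000
seg 3 [87.8°–161.6°] dwell: s stays 10.0000
seg 4 [161.6°–242.5°] cycloidal, h=21: θ=189.3° here. β=27.7, B=80.9. 21·(0.3424 − sin(2π·0.3424)/(2π)) = 4.3957 → s = 14.3957

14.3957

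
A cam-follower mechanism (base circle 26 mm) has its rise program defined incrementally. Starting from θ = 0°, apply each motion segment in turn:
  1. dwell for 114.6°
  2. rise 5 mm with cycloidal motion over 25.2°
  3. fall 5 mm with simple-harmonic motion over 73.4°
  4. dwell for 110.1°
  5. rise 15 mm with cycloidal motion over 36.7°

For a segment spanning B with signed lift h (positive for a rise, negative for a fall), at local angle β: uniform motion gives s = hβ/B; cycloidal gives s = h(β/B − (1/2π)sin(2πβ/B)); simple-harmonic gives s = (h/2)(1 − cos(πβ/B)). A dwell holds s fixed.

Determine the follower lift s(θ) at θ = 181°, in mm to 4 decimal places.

seg 1 [0°–114.6°] dwell: s stays 0.0000
seg 2 [114.6°–139.8°] cycloidal, h=5: full span → s += 5 → s = 5.0000
seg 3 [139.8°–213.2°] simple-harmonic, h=-5: θ=181° here. β=41.2, B=73.4. -5/2·(1 − cos(π·0.5613)) = -2.9785 → s = 2.0215

2.0215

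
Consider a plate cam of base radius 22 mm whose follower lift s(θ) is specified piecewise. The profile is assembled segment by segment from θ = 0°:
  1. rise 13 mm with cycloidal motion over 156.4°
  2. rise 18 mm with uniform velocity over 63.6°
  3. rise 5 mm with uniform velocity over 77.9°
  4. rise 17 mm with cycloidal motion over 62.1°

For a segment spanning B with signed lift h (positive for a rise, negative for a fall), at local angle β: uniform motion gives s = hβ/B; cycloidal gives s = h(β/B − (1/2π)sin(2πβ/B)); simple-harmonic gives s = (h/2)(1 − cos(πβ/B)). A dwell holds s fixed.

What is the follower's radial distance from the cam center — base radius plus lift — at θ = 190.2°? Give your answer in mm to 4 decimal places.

seg 1 [0°–156.4°] cycloidal, h=13: full span → s += 13 → s = 13.0000
seg 2 [156.4°–220°] uniform, h=18: θ=190.2° here. β=33.8, B=63.6. 18·33.8/63.6 = 9.5660 → s = 22.5660
radial distance = base radius + s = 22 + 22.5660 = 44.5660

44.5660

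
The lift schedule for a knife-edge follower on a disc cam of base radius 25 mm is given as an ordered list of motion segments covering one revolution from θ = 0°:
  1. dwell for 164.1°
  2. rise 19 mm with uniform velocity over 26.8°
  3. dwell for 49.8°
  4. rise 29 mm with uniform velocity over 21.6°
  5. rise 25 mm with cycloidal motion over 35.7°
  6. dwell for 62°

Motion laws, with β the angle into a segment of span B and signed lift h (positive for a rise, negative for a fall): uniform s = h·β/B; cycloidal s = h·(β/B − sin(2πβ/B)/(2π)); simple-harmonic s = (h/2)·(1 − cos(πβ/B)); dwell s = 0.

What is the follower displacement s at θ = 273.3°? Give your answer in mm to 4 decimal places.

seg 1 [0°–164.1°] dwell: s stays 0.0000
seg 2 [164.1°–190.9°] uniform, h=19: full span → s += 19 → s = 19.0000
seg 3 [190.9°–240.7°] dwell: s stays 19.0000
seg 4 [240.7°–262.3°] uniform, h=29: full span → s += 29 → s = 48.0000
seg 5 [262.3°–298°] cycloidal, h=25: θ=273.3° here. β=11, B=35.7. 25·(0.3081 − sin(2π·0.3081)/(2π)) = 3.9866 → s = 51.9866

51.9866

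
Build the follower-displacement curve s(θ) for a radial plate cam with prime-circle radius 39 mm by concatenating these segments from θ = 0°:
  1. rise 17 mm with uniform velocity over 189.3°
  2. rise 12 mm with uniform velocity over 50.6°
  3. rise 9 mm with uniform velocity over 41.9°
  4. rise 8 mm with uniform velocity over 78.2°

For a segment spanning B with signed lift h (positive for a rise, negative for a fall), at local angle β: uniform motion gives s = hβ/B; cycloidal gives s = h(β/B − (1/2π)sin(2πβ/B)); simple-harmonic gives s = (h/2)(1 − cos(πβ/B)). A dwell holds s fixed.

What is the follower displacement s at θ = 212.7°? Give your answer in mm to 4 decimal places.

seg 1 [0°–189.3°] uniform, h=17: full span → s += 17 → s = 17.0000
seg 2 [189.3°–239.9°] uniform, h=12: θ=212.7° here. β=23.4, B=50.6. 12·23.4/50.6 = 5.5494 → s = 22.5494

22.5494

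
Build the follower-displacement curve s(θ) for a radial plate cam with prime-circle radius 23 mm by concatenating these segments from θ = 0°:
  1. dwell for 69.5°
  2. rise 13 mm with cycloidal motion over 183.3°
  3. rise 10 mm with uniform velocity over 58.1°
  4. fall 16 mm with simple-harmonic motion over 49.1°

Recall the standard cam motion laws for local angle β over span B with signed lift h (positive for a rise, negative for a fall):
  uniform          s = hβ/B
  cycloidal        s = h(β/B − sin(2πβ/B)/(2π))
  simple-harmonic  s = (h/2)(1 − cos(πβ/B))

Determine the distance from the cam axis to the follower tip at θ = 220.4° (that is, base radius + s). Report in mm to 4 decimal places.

seg 1 [0°–69.5°] dwell: s stays 0.0000
seg 2 [69.5°–252.8°] cycloidal, h=13: θ=220.4° here. β=150.9, B=183.3. 13·(0.8232 − sin(2π·0.8232)/(2π)) = 12.5559 → s = 12.5559
radial distance = base radius + s = 23 + 12.5559 = 35.5559

35.5559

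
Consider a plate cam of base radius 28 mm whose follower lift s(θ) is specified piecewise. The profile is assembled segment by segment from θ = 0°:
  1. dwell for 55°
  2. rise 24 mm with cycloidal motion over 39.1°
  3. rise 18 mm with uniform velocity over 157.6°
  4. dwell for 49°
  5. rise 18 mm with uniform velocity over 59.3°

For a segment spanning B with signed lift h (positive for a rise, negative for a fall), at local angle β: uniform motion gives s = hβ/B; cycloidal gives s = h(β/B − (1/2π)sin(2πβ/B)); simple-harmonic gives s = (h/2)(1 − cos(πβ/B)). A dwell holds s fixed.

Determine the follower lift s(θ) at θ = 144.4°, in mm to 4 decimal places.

seg 1 [0°–55°] dwell: s stays 0.0000
seg 2 [55°–94.1°] cycloidal, h=24: full span → s += 24 → s = 24.0000
seg 3 [94.1°–251.7°] uniform, h=18: θ=144.4° here. β=50.3, B=157.6. 18·50.3/157.6 = 5.7449 → s = 29.7449

29.7449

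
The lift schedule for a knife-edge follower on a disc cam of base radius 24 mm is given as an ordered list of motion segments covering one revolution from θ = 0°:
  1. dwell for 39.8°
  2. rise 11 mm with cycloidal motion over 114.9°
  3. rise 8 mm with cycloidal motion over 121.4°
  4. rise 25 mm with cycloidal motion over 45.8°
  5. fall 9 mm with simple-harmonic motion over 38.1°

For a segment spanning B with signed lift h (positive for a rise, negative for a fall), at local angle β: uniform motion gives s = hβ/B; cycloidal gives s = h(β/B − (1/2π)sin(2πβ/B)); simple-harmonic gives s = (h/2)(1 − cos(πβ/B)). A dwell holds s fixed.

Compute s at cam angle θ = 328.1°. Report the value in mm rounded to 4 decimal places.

seg 1 [0°–39.8°] dwell: s stays 0.0000
seg 2 [39.8°–154.7°] cycloidal, h=11: full span → s += 11 → s = 11.0000
seg 3 [154.7°–276.1°] cycloidal, h=8: full span → s += 8 → s = 19.0000
seg 4 [276.1°–321.9°] cycloidal, h=25: full span → s += 25 → s = 44.0000
seg 5 [321.9°–360°] simple-harmonic, h=-9: θ=328.1° here. β=6.2, B=38.1. -9/2·(1 − cos(π·0.1627)) = -0.5754 → s = 43.4246

43.4246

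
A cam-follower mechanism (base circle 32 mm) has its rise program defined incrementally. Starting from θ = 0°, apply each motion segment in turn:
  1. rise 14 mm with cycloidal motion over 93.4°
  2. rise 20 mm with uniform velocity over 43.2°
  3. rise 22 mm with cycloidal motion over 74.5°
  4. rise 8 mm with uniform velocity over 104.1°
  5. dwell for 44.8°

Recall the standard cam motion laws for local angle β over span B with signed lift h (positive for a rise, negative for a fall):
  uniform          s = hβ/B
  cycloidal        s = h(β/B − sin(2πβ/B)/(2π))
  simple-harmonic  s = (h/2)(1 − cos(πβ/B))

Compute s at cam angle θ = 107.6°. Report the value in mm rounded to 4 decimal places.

seg 1 [0°–93.4°] cycloidal, h=14: full span → s += 14 → s = 14.0000
seg 2 [93.4°–136.6°] uniform, h=20: θ=107.6° here. β=14.2, B=43.2. 20·14.2/43.2 = 6.5741 → s = 20.5741

20.5741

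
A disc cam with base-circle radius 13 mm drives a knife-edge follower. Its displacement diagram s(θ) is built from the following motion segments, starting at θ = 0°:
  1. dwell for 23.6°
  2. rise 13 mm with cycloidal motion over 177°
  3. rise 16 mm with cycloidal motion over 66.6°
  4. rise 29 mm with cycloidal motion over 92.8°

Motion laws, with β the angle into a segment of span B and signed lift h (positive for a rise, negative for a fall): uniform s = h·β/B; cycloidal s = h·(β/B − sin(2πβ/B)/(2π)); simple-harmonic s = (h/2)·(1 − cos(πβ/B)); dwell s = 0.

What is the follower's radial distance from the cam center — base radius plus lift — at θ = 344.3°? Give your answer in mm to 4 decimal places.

seg 1 [0°–23.6°] dwell: s stays 0.0000
seg 2 [23.6°–200.6°] cycloidal, h=13: full span → s += 13 → s = 13.0000
seg 3 [200.6°–267.2°] cycloidal, h=16: full span → s += 16 → s = 29.0000
seg 4 [267.2°–360°] cycloidal, h=29: θ=344.3° here. β=77.1, B=92.8. 29·(0.8308 − sin(2π·0.8308)/(2π)) = 28.1268 → s = 57.1268
radial distance = base radius + s = 13 + 57.1268 = 70.1268

70.1268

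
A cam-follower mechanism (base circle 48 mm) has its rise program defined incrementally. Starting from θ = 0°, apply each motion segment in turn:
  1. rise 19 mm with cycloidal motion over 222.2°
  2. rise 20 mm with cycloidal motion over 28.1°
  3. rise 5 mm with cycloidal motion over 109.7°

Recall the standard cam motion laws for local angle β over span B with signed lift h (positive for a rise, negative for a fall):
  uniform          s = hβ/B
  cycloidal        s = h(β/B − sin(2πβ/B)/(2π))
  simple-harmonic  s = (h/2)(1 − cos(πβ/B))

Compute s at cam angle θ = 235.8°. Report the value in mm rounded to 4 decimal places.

seg 1 [0°–222.2°] cycloidal, h=19: full span → s += 19 → s = 19.0000
seg 2 [222.2°–250.3°] cycloidal, h=20: θ=235.8° here. β=13.6, B=28.1. 20·(0.4840 − sin(2π·0.4840)/(2π)) = 9.3600 → s = 28.3600

28.3600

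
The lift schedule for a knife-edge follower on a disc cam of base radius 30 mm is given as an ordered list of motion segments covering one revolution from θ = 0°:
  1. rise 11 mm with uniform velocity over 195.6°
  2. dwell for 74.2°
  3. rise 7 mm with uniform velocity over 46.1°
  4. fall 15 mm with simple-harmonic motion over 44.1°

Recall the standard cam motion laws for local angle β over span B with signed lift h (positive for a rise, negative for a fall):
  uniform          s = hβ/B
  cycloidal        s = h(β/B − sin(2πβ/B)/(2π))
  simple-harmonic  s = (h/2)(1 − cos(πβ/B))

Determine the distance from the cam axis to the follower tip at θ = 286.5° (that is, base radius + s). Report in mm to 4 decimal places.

seg 1 [0°–195.6°] uniform, h=11: full span → s += 11 → s = 11.0000
seg 2 [195.6°–269.8°] dwell: s stays 11.0000
seg 3 [269.8°–315.9°] uniform, h=7: θ=286.5° here. β=16.7, B=46.1. 7·16.7/46.1 = 2.5358 → s = 13.5358
radial distance = base radius + s = 30 + 13.5358 = 43.5358

43.5358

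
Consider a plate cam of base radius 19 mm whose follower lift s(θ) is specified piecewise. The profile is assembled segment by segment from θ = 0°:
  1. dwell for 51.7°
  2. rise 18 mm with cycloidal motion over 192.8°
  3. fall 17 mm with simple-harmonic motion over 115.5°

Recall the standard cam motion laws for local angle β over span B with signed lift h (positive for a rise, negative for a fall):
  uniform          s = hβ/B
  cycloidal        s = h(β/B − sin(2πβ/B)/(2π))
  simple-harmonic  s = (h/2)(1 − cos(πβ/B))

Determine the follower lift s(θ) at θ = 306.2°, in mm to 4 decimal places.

seg 1 [0°–51.7°] dwell: s stays 0.0000
seg 2 [51.7°–244.5°] cycloidal, h=18: full span → s += 18 → s = 18.0000
seg 3 [244.5°–360°] simple-harmonic, h=-17: θ=306.2° here. β=61.7, B=115.5. -17/2·(1 − cos(π·0.5342)) = -9.4115 → s = 8.5885

8.5885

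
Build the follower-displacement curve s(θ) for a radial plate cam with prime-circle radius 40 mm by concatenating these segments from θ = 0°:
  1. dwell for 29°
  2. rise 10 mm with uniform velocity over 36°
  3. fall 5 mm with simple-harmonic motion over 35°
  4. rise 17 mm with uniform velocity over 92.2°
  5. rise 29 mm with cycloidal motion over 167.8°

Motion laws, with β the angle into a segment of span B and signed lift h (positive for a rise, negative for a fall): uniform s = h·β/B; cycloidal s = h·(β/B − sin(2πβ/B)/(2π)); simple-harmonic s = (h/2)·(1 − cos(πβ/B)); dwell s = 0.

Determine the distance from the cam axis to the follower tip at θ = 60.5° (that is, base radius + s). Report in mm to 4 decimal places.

seg 1 [0°–29°] dwell: s stays 0.0000
seg 2 [29°–65°] uniform, h=10: θ=60.5° here. β=31.5, B=36. 10·31.5/36 = 8.7500 → s = 8.7500
radial distance = base radius + s = 40 + 8.7500 = 48.7500

48.7500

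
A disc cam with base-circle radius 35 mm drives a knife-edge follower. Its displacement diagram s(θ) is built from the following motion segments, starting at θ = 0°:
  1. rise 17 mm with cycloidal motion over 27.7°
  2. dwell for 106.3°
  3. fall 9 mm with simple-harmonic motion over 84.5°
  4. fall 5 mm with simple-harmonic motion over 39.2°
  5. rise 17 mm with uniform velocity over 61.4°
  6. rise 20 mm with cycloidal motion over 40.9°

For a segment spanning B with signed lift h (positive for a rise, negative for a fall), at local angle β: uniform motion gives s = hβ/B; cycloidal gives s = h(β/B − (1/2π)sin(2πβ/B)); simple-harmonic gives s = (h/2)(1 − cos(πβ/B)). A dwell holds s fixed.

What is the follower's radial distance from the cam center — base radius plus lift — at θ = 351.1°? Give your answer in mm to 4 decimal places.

seg 1 [0°–27.7°] cycloidal, h=17: full span → s += 17 → s = 17.0000
seg 2 [27.7°–134°] dwell: s stays 17.0000
seg 3 [134°–218.5°] simple-harmonic, h=-9: full span → s += -9 → s = 8.0000
seg 4 [218.5°–257.7°] simple-harmonic, h=-5: full span → s += -5 → s = 3.0000
seg 5 [257.7°–319.1°] uniform, h=17: full span → s += 17 → s = 20.0000
seg 6 [319.1°–360°] cycloidal, h=20: θ=351.1° here. β=32, B=40.9. 20·(0.7824 − sin(2π·0.7824)/(2π)) = 18.7653 → s = 38.7653
radial distance = base radius + s = 35 + 38.7653 = 73.7653

73.7653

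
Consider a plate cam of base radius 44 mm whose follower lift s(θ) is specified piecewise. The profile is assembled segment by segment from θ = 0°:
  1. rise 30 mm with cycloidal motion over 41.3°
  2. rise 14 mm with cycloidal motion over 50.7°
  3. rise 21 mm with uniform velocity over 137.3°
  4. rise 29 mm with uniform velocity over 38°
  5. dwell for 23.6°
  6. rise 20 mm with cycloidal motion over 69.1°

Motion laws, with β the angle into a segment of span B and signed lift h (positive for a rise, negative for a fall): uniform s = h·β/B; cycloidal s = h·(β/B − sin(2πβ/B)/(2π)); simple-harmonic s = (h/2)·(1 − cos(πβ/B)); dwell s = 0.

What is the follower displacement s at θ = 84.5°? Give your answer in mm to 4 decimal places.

seg 1 [0°–41.3°] cycloidal, h=30: full span → s += 30 → s = 30.0000
seg 2 [41.3°–92°] cycloidal, h=14: θ=84.5° here. β=43.2, B=50.7. 14·(0.8521 − sin(2π·0.8521)/(2π)) = 13.7144 → s = 43.7144

43.7144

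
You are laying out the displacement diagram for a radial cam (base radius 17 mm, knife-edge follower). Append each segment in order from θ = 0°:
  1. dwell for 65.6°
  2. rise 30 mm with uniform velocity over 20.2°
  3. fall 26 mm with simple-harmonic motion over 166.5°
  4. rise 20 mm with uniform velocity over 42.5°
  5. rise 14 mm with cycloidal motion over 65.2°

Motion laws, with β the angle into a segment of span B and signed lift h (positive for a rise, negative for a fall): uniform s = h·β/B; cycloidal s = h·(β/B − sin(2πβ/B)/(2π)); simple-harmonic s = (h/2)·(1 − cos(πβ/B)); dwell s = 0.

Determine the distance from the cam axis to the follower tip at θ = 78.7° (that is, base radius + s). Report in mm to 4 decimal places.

seg 1 [0°–65.6°] dwell: s stays 0.0000
seg 2 [65.6°–85.8°] uniform, h=30: θ=78.7° here. β=13.1, B=20.2. 30·13.1/20.2 = 19.4554 → s = 19.4554
radial distance = base radius + s = 17 + 19.4554 = 36.4554

36.4554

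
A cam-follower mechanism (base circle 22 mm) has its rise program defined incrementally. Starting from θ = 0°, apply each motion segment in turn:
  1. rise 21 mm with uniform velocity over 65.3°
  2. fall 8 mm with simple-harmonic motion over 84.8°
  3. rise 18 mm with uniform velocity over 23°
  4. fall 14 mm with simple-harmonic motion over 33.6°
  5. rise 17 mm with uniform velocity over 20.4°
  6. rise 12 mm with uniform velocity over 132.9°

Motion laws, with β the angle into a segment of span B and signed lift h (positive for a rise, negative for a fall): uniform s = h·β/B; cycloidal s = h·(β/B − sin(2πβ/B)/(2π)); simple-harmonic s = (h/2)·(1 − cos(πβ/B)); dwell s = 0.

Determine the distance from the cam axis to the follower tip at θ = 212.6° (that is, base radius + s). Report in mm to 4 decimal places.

seg 1 [0°–65.3°] uniform, h=21: full span → s += 21 → s = 21.0000
seg 2 [65.3°–150.1°] simple-harmonic, h=-8: full span → s += -8 → s = 13.0000
seg 3 [150.1°–173.1°] uniform, h=18: full span → s += 18 → s = 31.0000
seg 4 [173.1°–206.7°] simple-harmonic, h=-14: full span → s += -14 → s = 17.0000
seg 5 [206.7°–227.1°] uniform, h=17: θ=212.6° here. β=5.9, B=20.4. 17·5.9/20.4 = 4.9167 → s = 21.9167
radial distance = base radius + s = 22 + 21.9167 = 43.9167

43.9167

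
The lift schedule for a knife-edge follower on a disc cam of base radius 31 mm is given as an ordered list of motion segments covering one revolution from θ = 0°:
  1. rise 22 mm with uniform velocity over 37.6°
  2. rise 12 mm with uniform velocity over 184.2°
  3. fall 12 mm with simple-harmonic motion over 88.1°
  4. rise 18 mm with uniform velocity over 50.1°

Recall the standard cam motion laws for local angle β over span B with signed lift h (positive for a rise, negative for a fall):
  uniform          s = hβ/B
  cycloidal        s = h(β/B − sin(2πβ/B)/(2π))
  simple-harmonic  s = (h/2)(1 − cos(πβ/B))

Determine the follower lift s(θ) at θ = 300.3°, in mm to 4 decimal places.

seg 1 [0°–37.6°] uniform, h=22: full span → s += 22 → s = 22.0000
seg 2 [37.6°–221.8°] uniform, h=12: full span → s += 12 → s = 34.0000
seg 3 [221.8°–309.9°] simple-harmonic, h=-12: θ=300.3° here. β=78.5, B=88.1. -12/2·(1 − cos(π·0.8910)) = -11.6519 → s = 22.3481

22.3481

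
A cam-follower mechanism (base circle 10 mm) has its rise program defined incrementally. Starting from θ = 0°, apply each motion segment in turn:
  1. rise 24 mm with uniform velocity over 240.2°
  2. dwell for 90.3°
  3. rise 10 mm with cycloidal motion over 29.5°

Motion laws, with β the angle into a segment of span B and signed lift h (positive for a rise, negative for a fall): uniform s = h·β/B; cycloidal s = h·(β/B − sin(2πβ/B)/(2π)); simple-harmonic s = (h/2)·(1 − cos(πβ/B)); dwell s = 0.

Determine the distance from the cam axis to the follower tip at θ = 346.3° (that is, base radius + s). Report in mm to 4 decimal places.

seg 1 [0°–240.2°] uniform, h=24: full span → s += 24 → s = 24.0000
seg 2 [240.2°–330.5°] dwell: s stays 24.0000
seg 3 [330.5°–360°] cycloidal, h=10: θ=346.3° here. β=15.8, B=29.5. 10·(0.5356 − sin(2π·0.5356)/(2π)) = 5.7089 → s = 29.7089
radial distance = base radius + s = 10 + 29.7089 = 39.7089

39.7089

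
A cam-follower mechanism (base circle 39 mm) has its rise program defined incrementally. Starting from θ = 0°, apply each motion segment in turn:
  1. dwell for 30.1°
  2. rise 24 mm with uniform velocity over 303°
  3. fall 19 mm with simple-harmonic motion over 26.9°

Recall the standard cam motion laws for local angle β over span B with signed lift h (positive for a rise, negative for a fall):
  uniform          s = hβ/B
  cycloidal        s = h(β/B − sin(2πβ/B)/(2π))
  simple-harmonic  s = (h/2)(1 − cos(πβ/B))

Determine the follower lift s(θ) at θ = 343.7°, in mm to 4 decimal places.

seg 1 [0°–30.1°] dwell: s stays 0.0000
seg 2 [30.1°–333.1°] uniform, h=24: full span → s += 24 → s = 24.0000
seg 3 [333.1°–360°] simple-harmonic, h=-19: θ=343.7° here. β=10.6, B=26.9. -19/2·(1 − cos(π·0.3941)) = -6.3960 → s = 17.6040

17.6040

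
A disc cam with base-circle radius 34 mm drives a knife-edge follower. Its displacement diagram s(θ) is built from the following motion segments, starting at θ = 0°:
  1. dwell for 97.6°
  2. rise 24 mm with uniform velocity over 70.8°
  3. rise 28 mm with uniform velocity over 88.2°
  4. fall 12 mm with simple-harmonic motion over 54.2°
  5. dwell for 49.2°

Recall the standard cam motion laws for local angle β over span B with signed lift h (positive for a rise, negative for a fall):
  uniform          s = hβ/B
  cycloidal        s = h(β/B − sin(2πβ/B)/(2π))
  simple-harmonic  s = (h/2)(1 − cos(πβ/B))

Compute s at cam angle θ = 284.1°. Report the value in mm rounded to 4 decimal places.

seg 1 [0°–97.6°] dwell: s stays 0.0000
seg 2 [97.6°–168.4°] uniform, h=24: full span → s += 24 → s = 24.0000
seg 3 [168.4°–256.6°] uniform, h=28: full span → s += 28 → s = 52.0000
seg 4 [256.6°–310.8°] simple-harmonic, h=-12: θ=284.1° here. β=27.5, B=54.2. -12/2·(1 − cos(π·0.5074)) = -6.1391 → s = 45.8609

45.8609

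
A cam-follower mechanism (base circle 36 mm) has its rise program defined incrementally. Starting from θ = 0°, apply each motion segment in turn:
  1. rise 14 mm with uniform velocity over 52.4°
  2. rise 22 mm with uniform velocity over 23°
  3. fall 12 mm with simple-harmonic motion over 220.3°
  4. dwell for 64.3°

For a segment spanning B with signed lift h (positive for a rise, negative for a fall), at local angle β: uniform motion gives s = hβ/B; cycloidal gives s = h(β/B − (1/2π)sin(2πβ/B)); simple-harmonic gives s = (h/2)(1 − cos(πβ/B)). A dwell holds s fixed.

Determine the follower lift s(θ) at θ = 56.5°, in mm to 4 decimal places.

seg 1 [0°–52.4°] uniform, h=14: full span → s += 14 → s = 14.0000
seg 2 [52.4°–75.4°] uniform, h=22: θ=56.5° here. β=4.1, B=23. 22·4.1/23 = 3.9217 → s = 17.9217

17.9217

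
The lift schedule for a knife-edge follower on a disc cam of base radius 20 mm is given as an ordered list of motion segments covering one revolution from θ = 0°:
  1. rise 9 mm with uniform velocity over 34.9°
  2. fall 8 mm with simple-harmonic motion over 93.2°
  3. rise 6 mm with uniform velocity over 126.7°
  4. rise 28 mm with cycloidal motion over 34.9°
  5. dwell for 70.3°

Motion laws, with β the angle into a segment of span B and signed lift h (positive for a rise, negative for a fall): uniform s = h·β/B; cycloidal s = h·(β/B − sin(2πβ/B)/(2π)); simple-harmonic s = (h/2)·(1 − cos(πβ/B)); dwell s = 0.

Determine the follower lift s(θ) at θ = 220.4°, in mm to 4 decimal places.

seg 1 [0°–34.9°] uniform, h=9: full span → s += 9 → s = 9.0000
seg 2 [34.9°–128.1°] simple-harmonic, h=-8: full span → s += -8 → s = 1.0000
seg 3 [128.1°–254.8°] uniform, h=6: θ=220.4° here. β=92.3, B=126.7. 6·92.3/126.7 = 4.3710 → s = 5.3710

5.3710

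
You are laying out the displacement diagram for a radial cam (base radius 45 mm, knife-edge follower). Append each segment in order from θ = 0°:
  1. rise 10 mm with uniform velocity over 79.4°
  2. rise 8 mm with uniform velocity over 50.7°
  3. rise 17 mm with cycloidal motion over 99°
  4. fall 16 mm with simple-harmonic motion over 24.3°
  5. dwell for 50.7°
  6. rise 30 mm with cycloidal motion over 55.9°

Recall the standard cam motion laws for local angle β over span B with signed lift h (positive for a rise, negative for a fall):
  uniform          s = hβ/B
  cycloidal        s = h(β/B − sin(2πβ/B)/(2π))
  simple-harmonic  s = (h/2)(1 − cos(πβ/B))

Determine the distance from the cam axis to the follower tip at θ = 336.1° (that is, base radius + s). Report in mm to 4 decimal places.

seg 1 [0°–79.4°] uniform, h=10: full span → s += 10 → s = 10.0000
seg 2 [79.4°–130.1°] uniform, h=8: full span → s += 8 → s = 18.0000
seg 3 [130.1°–229.1°] cycloidal, h=17: full span → s += 17 → s = 35.0000
seg 4 [229.1°–253.4°] simple-harmonic, h=-16: full span → s += -16 → s = 19.0000
seg 5 [253.4°–304.1°] dwell: s stays 19.0000
seg 6 [304.1°–360°] cycloidal, h=30: θ=336.1° here. β=32, B=55.9. 30·(0.5725 − sin(2π·0.5725)/(2π)) = 19.2728 → s = 38.2728
radial distance = base radius + s = 45 + 38.2728 = 83.2728

83.2728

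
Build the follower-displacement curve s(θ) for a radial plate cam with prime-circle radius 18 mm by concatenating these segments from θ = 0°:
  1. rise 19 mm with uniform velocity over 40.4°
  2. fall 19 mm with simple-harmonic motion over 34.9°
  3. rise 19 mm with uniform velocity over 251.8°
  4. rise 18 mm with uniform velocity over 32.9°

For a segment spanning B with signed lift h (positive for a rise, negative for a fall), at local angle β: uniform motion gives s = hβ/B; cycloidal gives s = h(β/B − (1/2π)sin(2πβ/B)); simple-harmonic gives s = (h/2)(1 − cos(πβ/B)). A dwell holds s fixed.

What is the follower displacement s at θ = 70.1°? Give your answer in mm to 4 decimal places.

seg 1 [0°–40.4°] uniform, h=19: full span → s += 19 → s = 19.0000
seg 2 [40.4°–75.3°] simple-harmonic, h=-19: θ=70.1° here. β=29.7, B=34.9. -19/2·(1 − cos(π·0.8510)) = -17.9781 → s = 1.0219

1.0219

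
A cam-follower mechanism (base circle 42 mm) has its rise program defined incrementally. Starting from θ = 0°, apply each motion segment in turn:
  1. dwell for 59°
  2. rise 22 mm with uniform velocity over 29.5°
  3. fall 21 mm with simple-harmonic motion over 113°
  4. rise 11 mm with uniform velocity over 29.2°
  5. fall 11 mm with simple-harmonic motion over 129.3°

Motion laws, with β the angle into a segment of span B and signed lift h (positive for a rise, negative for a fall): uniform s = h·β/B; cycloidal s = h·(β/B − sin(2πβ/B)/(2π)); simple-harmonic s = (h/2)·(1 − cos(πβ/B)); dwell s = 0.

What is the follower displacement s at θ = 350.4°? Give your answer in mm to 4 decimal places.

seg 1 [0°–59°] dwell: s stays 0.0000
seg 2 [59°–88.5°] uniform, h=22: full span → s += 22 → s = 22.0000
seg 3 [88.5°–201.5°] simple-harmonic, h=-21: full span → s += -21 → s = 1.0000
seg 4 [201.5°–230.7°] uniform, h=11: full span → s += 11 → s = 12.0000
seg 5 [230.7°–360°] simple-harmonic, h=-11: θ=350.4° here. β=119.7, B=129.3. -11/2·(1 − cos(π·0.9258)) = -10.8511 → s = 1.1489

1.1489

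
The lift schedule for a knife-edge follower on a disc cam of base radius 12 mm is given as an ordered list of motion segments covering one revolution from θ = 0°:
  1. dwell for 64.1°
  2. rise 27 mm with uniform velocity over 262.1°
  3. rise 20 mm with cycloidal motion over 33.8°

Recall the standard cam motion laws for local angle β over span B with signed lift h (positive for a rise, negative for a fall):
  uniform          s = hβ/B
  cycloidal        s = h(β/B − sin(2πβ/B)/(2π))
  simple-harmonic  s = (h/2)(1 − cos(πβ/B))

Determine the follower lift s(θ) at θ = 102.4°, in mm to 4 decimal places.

seg 1 [0°–64.1°] dwell: s stays 0.0000
seg 2 [64.1°–326.2°] uniform, h=27: θ=102.4° here. β=38.3, B=262.1. 27·38.3/262.1 = 3.9454 → s = 3.9454

3.9454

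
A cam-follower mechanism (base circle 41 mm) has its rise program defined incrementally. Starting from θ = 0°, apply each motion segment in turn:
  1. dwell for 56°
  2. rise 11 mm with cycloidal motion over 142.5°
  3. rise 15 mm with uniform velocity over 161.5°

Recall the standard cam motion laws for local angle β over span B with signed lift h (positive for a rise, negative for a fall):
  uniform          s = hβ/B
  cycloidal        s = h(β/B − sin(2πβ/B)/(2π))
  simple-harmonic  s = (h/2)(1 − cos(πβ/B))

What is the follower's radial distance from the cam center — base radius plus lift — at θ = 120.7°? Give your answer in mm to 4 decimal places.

seg 1 [0°–56°] dwell: s stays 0.0000
seg 2 [56°–198.5°] cycloidal, h=11: θ=120.7° here. β=64.7, B=142.5. 11·(0.4540 − sin(2π·0.4540)/(2π)) = 4.4958 → s = 4.4958
radial distance = base radius + s = 41 + 4.4958 = 45.4958

45.4958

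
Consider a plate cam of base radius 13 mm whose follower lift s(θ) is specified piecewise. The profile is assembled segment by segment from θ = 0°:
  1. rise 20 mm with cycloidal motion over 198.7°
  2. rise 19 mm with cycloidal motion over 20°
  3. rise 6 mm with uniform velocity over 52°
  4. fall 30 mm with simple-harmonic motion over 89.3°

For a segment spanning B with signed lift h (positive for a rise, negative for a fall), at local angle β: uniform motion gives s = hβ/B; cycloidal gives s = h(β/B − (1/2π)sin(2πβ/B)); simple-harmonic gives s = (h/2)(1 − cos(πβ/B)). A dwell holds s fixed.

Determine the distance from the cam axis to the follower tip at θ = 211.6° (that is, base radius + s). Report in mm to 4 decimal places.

seg 1 [0°–198.7°] cycloidal, h=20: full span → s += 20 → s = 20.0000
seg 2 [198.7°–218.7°] cycloidal, h=19: θ=211.6° here. β=12.9, B=20. 19·(0.6450 − sin(2π·0.6450)/(2π)) = 14.6444 → s = 34.6444
radial distance = base radius + s = 13 + 34.6444 = 47.6444

47.6444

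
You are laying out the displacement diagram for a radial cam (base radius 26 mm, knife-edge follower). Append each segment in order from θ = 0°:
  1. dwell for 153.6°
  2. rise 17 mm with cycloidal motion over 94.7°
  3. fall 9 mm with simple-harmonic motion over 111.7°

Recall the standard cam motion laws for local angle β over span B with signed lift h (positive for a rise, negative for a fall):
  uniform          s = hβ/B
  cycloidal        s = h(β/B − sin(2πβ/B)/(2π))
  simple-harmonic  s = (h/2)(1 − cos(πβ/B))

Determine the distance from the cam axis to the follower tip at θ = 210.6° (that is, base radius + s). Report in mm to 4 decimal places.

seg 1 [0°–153.6°] dwell: s stays 0.0000
seg 2 [153.6°–248.3°] cycloidal, h=17: θ=210.6° here. β=57, B=94.7. 17·(0.6019 − sin(2π·0.6019)/(2π)) = 11.8487 → s = 11.8487
radial distance = base radius + s = 26 + 11.8487 = 37.8487

37.8487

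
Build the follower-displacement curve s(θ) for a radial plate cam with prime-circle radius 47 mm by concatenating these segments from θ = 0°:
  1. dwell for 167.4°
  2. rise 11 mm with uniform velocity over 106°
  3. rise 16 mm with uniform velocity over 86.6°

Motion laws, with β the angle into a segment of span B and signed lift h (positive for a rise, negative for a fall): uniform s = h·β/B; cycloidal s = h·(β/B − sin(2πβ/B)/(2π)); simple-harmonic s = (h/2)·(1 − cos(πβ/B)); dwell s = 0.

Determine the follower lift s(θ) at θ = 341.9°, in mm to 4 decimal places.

seg 1 [0°–167.4°] dwell: s stays 0.0000
seg 2 [167.4°–273.4°] uniform, h=11: full span → s += 11 → s = 11.0000
seg 3 [273.4°–360°] uniform, h=16: θ=341.9° here. β=68.5, B=86.6. 16·68.5/86.6 = 12.6559 → s = 23.6559

23.6559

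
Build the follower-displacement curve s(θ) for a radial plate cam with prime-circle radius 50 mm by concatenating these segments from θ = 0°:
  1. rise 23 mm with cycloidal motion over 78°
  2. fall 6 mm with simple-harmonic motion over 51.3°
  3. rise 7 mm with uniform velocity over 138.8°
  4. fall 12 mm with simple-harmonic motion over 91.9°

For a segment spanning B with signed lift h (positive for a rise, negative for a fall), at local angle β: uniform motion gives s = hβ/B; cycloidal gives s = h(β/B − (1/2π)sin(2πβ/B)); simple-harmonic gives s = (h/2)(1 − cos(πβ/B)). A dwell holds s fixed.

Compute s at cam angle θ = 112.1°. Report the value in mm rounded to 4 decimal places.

seg 1 [0°–78°] cycloidal, h=23: full span → s += 23 → s = 23.0000
seg 2 [78°–129.3°] simple-harmonic, h=-6: θ=112.1° here. β=34.1, B=51.3. -6/2·(1 − cos(π·0.6647)) = -4.4841 → s = 18.5159

18.5159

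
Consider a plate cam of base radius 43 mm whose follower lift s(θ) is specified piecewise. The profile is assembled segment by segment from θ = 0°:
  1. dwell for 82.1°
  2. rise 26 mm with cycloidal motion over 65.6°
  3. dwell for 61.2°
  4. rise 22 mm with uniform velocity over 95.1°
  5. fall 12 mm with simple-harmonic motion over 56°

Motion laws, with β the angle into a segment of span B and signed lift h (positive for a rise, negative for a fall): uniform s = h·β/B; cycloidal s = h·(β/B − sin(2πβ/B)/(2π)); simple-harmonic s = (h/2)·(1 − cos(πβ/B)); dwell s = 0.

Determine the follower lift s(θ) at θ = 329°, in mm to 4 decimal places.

seg 1 [0°–82.1°] dwell: s stays 0.0000
seg 2 [82.1°–147.7°] cycloidal, h=26: full span → s += 26 → s = 26.0000
seg 3 [147.7°–208.9°] dwell: s stays 26.0000
seg 4 [208.9°–304°] uniform, h=22: full span → s += 22 → s = 48.0000
seg 5 [304°–360°] simple-harmonic, h=-12: θ=329° here. β=25, B=56. -12/2·(1 − cos(π·0.4464)) = -4.9950 → s = 43.0050

43.0050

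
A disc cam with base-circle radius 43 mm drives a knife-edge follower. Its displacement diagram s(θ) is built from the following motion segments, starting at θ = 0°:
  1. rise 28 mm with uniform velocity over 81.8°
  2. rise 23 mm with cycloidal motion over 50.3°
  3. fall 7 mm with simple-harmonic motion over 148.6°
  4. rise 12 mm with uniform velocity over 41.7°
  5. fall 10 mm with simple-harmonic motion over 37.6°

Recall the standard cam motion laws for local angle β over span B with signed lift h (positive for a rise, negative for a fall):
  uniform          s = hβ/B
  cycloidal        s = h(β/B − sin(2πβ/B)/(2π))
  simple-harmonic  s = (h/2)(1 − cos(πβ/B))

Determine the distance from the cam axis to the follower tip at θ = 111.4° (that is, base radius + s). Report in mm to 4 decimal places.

seg 1 [0°–81.8°] uniform, h=28: full span → s += 28 → s = 28.0000
seg 2 [81.8°–132.1°] cycloidal, h=23: θ=111.4° here. β=29.6, B=50.3. 23·(0.5885 − sin(2π·0.5885)/(2π)) = 15.4664 → s = 43.4664
radial distance = base radius + s = 43 + 43.4664 = 86.4664

86.4664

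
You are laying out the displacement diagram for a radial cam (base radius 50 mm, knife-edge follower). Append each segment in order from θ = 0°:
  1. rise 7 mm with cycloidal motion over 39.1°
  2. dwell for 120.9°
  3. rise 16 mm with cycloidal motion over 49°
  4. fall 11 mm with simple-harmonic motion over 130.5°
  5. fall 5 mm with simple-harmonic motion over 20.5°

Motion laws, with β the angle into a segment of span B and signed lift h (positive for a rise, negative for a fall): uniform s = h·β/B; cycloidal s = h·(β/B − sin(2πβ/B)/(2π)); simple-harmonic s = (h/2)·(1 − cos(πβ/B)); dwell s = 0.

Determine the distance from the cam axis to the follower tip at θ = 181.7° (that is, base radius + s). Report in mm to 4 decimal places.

seg 1 [0°–39.1°] cycloidal, h=7: full span → s += 7 → s = 7.0000
seg 2 [39.1°–160°] dwell: s stays 7.0000
seg 3 [160°–209°] cycloidal, h=16: θ=181.7° here. β=21.7, B=49. 16·(0.4429 − sin(2π·0.4429)/(2π)) = 6.1909 → s = 13.1909
radial distance = base radius + s = 50 + 13.1909 = 63.1909

63.1909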